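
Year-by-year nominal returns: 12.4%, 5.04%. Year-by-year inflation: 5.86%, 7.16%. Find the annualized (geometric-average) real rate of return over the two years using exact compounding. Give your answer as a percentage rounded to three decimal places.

Compound the nominal returns: 1.1240 × 1.0504 = 1.18064960.
Compound inflation: 1.0586 × 1.0716 = 1.13439576.
Deflate: 1.18064960 / 1.13439576 = 1.04077399.
Annualized real rate = 1.04077399^(1/2) − 1 = 2.0183% → 2.018%.

2.018%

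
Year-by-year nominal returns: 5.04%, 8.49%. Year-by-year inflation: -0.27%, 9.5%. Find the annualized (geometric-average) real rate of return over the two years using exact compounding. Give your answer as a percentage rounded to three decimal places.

Compound the nominal returns: 1.0504 × 1.0849 = 1.13957896.
Compound inflation: 0.9973 × 1.0950 = 1.09204350.
Deflate: 1.13957896 / 1.09204350 = 1.04352891.
Annualized real rate = 1.04352891^(1/2) − 1 = 2.1533% → 2.153%.

2.153%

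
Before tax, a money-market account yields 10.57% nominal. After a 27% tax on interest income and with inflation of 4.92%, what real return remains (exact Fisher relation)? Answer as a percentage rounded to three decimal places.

2.665%

After-tax nominal return = 10.57% × (1 − 0.27) = 7.7161%.
1 + r = 1.077161 / 1.04920 = 1.026650
After-tax real rate = 1.026650 − 1 → 2.665%.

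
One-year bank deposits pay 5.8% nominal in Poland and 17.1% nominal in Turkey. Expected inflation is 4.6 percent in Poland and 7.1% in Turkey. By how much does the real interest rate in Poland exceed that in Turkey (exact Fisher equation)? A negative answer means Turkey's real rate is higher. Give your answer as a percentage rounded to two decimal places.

-8.19%

Poland: (1 + 0.0580)/(1 + 0.0460) − 1 = 1.1472%
Turkey: (1 + 0.1710)/(1 + 0.0710) − 1 = 9.3371%
Differential = 1.1472% − 9.3371% = -8.1898% → -8.19%.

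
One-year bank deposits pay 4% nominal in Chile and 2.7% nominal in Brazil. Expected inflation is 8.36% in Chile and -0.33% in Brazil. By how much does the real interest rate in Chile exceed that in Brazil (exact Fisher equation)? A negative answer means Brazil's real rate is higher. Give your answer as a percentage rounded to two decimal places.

-7.06%

Chile: (1 + 0.0400)/(1 + 0.0836) − 1 = -4.0236%
Brazil: (1 + 0.0270)/(1 − 0.0033) − 1 = 3.0400%
Differential = -4.0236% − 3.0400% = -7.0637% → -7.06%.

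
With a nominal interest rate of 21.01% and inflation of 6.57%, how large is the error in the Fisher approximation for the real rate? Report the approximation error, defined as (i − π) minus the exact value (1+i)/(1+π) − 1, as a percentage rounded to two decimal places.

0.89%

Approximate: r ≈ 21.010% − 6.570% = 14.4400%
Exact: (1 + 0.2101)/(1 + 0.0657) − 1 = 13.5498%
Error = 14.4400% − 13.5498% = 0.8902% → 0.89%.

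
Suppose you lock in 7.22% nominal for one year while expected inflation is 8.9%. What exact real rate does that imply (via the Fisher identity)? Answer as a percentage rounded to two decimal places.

-1.54%

By the Fisher identity, 1 + r = (1 + i)/(1 + π).
1 + r = 1.07220 / 1.08900 = 0.984573
r = 0.984573 − 1 = -1.5427%, i.e. -1.54%.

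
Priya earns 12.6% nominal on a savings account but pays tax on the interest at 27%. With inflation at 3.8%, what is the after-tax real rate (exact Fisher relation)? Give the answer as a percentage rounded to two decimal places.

5.20%

After-tax nominal return = 12.6% × (1 − 0.27) = 9.1980%.
1 + r = 1.09198 / 1.03800 = 1.052004
After-tax real rate = 1.052004 − 1 → 5.20%.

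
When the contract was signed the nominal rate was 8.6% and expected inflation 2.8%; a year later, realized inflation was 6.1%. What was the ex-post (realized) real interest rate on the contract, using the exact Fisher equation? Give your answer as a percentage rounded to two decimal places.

Ex-post: (1 + 0.0860)/(1 + 0.0610) − 1 = 2.3563%
So the realized real rate is 2.36%.

2.36%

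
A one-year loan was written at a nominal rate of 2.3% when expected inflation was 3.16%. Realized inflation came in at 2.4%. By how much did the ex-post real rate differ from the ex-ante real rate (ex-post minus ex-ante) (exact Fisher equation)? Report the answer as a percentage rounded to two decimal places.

0.74%

Ex-ante: (1 + 0.0230)/(1 + 0.0316) − 1 = -0.8337%
Ex-post: (1 + 0.0230)/(1 + 0.0240) − 1 = -0.0977%
Difference (ex-post − ex-ante) = 0.7360% → 0.74%.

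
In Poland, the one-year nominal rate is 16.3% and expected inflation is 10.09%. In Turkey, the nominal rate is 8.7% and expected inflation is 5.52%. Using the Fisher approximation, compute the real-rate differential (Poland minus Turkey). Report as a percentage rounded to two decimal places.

3.03%

Poland: 16.3% − 10.09% = 6.210%
Turkey: 8.7% − 5.52% = 3.180%
Differential = 3.030% → 3.03%.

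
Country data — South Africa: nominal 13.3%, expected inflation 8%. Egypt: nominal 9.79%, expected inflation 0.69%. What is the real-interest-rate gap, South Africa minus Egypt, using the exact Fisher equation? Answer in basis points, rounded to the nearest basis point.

South Africa: (1 + 0.1330)/(1 + 0.0800) − 1 = 4.9074%
Egypt: (1 + 0.0979)/(1 + 0.0069) − 1 = 9.0376%
Differential = 4.9074% − 9.0376% = -4.1302% → -413 basis points.

-413 basis points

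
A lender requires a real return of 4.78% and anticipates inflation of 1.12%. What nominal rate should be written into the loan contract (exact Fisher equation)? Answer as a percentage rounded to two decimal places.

(1 + i) = (1 + r)(1 + π) = 1.04780 × 1.01120 = 1.05953536
i = 1.05953536 − 1, so the required nominal rate is 5.95%.

5.95%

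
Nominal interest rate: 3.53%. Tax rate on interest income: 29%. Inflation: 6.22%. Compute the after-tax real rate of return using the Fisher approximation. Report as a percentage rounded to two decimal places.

-3.71%

After-tax nominal return = 3.53% × (1 − 0.29) = 2.5063%.
r ≈ 2.5063% − 6.22% → -3.71%.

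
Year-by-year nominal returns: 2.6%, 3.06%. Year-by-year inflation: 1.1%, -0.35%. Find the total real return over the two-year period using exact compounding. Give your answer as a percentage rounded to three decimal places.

Nominal growth factor = 1.0260 × 1.0306 = 1.057396
Price-level growth factor = 1.0110 × 0.9965 = 1.007462
Real growth factor = 1.057396 / 1.007462 = 1.049564
Total real return = 1.049564 − 1 → 4.956%.

4.956%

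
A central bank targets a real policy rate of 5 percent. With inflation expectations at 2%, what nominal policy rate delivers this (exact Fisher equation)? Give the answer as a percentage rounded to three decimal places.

7.100%

(1 + i) = (1 + r)(1 + π) = 1.05000 × 1.02000 = 1.07100
i = 1.07100 − 1, so the required nominal rate is 7.100%.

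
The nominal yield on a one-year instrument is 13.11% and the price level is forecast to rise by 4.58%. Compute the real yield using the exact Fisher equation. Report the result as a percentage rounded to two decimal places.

8.16%

1 + r = 1.13110 / 1.04580 = 1.081564
r = 1.081564 − 1 = 8.1564%, i.e. 8.16%.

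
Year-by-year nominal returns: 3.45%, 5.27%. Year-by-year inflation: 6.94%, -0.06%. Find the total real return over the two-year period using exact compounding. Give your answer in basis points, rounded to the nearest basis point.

Nominal growth factor = 1.0345 × 1.0527 = 1.089018
Price-level growth factor = 1.0694 × 0.9994 = 1.068758
Real growth factor = 1.089018 / 1.068758 = 1.018956
Total real return = 1.018956 − 1 → 190 basis points.

190 basis points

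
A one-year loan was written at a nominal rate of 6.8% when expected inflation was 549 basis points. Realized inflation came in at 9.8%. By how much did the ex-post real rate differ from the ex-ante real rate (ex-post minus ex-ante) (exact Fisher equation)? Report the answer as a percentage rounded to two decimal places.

-3.97%

Ex-ante: (1 + 0.0680)/(1 + 0.0549) − 1 = 1.2418%
Ex-post: (1 + 0.0680)/(1 + 0.0980) − 1 = -2.7322%
Difference (ex-post − ex-ante) = -3.9741% → -3.97%.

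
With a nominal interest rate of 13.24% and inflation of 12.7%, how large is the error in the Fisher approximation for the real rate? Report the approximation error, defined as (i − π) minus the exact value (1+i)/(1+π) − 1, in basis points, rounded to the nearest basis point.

Approximate: r ≈ 13.240% − 12.700% = 0.5400%
Exact: (1 + 0.1324)/(1 + 0.1270) − 1 = 0.4791%
Error = 0.5400% − 0.4791% = 0.0609% → 6 basis points.

6 basis points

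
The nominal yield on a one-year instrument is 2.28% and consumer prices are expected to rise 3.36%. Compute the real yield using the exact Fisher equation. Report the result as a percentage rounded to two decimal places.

By the Fisher equation, 1 + r = (1 + i)/(1 + π).
1 + r = 1.02280 / 1.03360 = 0.989551
r = 0.989551 − 1 = -1.0449%, i.e. -1.04%.

-1.04%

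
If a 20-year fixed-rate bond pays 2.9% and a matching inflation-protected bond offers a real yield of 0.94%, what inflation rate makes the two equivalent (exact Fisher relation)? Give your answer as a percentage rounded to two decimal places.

1.94%

(1 + π) = (1 + i)/(1 + r) = 1.02900 / 1.00940 = 1.019417
Break-even inflation = 1.019417 − 1 → 1.94%.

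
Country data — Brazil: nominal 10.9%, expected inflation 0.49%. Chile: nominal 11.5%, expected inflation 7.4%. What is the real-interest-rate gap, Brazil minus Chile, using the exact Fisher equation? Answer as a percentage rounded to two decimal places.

6.54%

Brazil: (1 + 0.1090)/(1 + 0.0049) − 1 = 10.3592%
Chile: (1 + 0.1150)/(1 + 0.0740) − 1 = 3.8175%
Differential = 10.3592% − 3.8175% = 6.5417% → 6.54%.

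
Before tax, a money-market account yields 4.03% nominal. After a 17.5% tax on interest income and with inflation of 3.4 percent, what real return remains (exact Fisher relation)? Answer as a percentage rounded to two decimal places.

-0.07%

After-tax nominal return = 4.03% × (1 − 0.175) = 3.32475%.
1 + r = 1.0332475 / 1.03400 = 0.999272
After-tax real rate = 0.999272 − 1 → -0.07%.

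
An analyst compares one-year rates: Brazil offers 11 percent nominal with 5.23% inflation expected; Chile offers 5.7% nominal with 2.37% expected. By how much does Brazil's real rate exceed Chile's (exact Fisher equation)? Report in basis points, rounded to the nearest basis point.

Brazil: (1 + 0.1100)/(1 + 0.0523) − 1 = 5.4832%
Chile: (1 + 0.0570)/(1 + 0.0237) − 1 = 3.2529%
Differential = 5.4832% − 3.2529% = 2.2303% → 223 basis points.

223 basis points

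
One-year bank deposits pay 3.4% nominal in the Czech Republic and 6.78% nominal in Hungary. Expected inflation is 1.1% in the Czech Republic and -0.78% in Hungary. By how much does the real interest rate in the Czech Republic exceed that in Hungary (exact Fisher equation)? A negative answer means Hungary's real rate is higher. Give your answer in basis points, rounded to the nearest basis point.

-534 basis points

The Czech Republic: (1 + 0.0340)/(1 + 0.0110) − 1 = 2.2750%
Hungary: (1 + 0.0678)/(1 − 0.0078) − 1 = 7.6194%
Differential = 2.2750% − 7.6194% = -5.3445% → -534 basis points.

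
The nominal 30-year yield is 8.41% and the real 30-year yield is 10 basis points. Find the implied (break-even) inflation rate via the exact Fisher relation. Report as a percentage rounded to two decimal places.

(1 + π) = (1 + i)/(1 + r) = 1.08410 / 1.00100 = 1.083017
Break-even inflation = 1.083017 − 1 → 8.30%.

8.30%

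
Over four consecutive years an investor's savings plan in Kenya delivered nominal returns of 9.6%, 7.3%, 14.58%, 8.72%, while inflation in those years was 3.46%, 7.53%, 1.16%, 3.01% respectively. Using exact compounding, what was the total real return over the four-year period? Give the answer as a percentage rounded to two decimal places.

26.37%

Nominal growth factor = 1.0960 × 1.0730 × 1.1458 × 1.0872 = 1.464969
Price-level growth factor = 1.0346 × 1.0753 × 1.0116 × 1.0301 = 1.159285
Real growth factor = 1.464969 / 1.159285 = 1.263683
Total real return = 1.263683 − 1 → 26.37%.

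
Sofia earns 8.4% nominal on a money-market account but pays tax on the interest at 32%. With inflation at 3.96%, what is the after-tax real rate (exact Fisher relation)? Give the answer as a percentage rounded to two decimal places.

1.69%

After-tax nominal return = 8.4% × (1 − 0.32) = 5.7120%.
1 + r = 1.05712 / 1.03960 = 1.016853
After-tax real rate = 1.016853 − 1 → 1.69%.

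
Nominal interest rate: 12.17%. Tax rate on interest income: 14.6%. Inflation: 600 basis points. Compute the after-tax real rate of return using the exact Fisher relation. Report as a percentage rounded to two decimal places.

4.14%

After-tax nominal return = 12.17% × (1 − 0.146) = 10.39318%.
1 + r = 1.1039318 / 1.06000 = 1.041445
After-tax real rate = 1.041445 − 1 → 4.14%.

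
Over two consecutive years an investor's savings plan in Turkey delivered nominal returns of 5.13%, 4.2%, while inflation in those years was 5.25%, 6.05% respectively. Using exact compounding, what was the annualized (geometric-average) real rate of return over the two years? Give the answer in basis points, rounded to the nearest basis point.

Compound the nominal returns: 1.0513 × 1.0420 = 1.09545460.
Compound inflation: 1.0525 × 1.0605 = 1.11617625.
Deflate: 1.09545460 / 1.11617625 = 0.98143515.
Annualized real rate = 0.98143515^(1/2) − 1 = -0.9326% → -93 basis points.

-93 basis points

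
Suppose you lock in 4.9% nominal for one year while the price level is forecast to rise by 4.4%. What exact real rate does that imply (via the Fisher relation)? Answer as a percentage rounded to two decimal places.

By the Fisher relation, 1 + r = (1 + i)/(1 + π).
1 + r = 1.04900 / 1.04400 = 1.004789
r = 1.004789 − 1 = 0.4789%, i.e. 0.48%.

0.48%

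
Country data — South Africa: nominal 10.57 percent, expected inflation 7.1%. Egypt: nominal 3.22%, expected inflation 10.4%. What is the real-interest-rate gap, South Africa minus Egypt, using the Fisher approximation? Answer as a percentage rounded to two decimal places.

10.65%

South Africa: 10.57% − 7.1% = 3.470%
Egypt: 3.22% − 10.4% = -7.180%
Differential = 10.650% → 10.65%.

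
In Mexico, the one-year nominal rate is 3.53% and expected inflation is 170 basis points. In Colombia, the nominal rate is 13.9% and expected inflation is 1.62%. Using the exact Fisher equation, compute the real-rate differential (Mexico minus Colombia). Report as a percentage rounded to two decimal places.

Mexico: (1 + 0.0353)/(1 + 0.0170) − 1 = 1.7994%
Colombia: (1 + 0.1390)/(1 + 0.0162) − 1 = 12.0842%
Differential = 1.7994% − 12.0842% = -10.2848% → -10.28%.

-10.28%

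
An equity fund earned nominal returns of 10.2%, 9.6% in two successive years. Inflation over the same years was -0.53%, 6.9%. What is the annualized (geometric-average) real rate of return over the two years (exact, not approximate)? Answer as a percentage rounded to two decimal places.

6.58%

Nominal growth factor = 1.1020 × 1.0960 = 1.20779200
Price-level growth factor = 0.9947 × 1.0690 = 1.06333430
Real growth factor = 1.20779200 / 1.06333430 = 1.13585351
Annualized real rate = 1.13585351^(1/2) − 1 = 6.5764% → 6.58%.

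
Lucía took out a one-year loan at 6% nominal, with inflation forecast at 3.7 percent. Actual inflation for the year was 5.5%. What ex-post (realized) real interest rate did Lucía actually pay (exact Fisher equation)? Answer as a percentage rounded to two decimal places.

0.47%

Ex-post: (1 + 0.0600)/(1 + 0.0550) − 1 = 0.4739%
So the realized real rate is 0.47%.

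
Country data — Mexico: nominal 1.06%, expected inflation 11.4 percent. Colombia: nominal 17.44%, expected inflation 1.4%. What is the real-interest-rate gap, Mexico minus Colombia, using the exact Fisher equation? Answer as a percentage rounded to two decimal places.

-25.10%

Mexico: (1 + 0.0106)/(1 + 0.1140) − 1 = -9.2819%
Colombia: (1 + 0.1744)/(1 + 0.0140) − 1 = 15.8185%
Differential = -9.2819% − 15.8185% = -25.1004% → -25.10%.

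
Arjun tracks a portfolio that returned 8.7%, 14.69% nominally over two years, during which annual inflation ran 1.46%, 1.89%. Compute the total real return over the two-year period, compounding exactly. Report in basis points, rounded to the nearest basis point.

2059 basis points

Compound the nominal returns: 1.0870 × 1.1469 = 1.246680.
Compound inflation: 1.0146 × 1.0189 = 1.033776.
Deflate: 1.246680 / 1.033776 = 1.205948.
Total real return = 1.205948 − 1 → 2059 basis points.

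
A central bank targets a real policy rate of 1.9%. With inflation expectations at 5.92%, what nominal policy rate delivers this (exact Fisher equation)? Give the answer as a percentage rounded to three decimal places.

(1 + i) = (1 + r)(1 + π) = 1.01900 × 1.05920 = 1.0793248
i = 1.0793248 − 1, so the required nominal rate is 7.932%.

7.932%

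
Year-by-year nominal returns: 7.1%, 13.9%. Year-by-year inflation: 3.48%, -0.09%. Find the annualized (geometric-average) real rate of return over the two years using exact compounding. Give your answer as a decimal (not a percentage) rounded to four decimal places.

0.0862

Compound the nominal returns: 1.0710 × 1.1390 = 1.21986900.
Compound inflation: 1.0348 × 0.9991 = 1.03386868.
Deflate: 1.21986900 / 1.03386868 = 1.17990710.
Annualized real rate = 1.17990710^(1/2) − 1 = 8.6235% → 0.0862.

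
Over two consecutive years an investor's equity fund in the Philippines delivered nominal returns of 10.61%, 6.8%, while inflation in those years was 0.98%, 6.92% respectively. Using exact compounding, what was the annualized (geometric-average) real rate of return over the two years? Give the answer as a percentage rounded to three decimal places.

Compound the nominal returns: 1.1061 × 1.0680 = 1.18131480.
Compound inflation: 1.0098 × 1.0692 = 1.07967816.
Deflate: 1.18131480 / 1.07967816 = 1.09413605.
Annualized real rate = 1.09413605^(1/2) − 1 = 4.6010% → 4.601%.

4.601%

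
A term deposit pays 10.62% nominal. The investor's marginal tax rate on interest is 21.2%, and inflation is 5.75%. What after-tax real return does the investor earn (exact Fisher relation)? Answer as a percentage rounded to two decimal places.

After-tax nominal return = 10.62% × (1 − 0.212) = 8.36856%.
1 + r = 1.0836856 / 1.05750 = 1.024762
After-tax real rate = 1.024762 − 1 → 2.48%.

2.48%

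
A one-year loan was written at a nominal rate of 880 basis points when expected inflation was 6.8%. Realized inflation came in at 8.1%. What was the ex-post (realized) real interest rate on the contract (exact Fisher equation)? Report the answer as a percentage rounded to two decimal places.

0.65%

Ex-post: (1 + 0.0880)/(1 + 0.0810) − 1 = 0.6475%
So the realized real rate is 0.65%.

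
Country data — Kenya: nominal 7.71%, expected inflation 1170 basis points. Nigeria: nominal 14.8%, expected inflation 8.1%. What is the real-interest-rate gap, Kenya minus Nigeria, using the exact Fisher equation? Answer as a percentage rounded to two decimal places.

Kenya: (1 + 0.0771)/(1 + 0.1170) − 1 = -3.5721%
Nigeria: (1 + 0.1480)/(1 + 0.0810) − 1 = 6.1980%
Differential = -3.5721% − 6.1980% = -9.7700% → -9.77%.

-9.77%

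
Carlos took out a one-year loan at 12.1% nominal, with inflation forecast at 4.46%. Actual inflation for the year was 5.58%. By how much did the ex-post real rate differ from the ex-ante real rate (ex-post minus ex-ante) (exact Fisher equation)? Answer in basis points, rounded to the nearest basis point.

-114 basis points

Ex-ante: (1 + 0.1210)/(1 + 0.0446) − 1 = 7.3138%
Ex-post: (1 + 0.1210)/(1 + 0.0558) − 1 = 6.1754%
Difference (ex-post − ex-ante) = -1.1384% → -114 basis points.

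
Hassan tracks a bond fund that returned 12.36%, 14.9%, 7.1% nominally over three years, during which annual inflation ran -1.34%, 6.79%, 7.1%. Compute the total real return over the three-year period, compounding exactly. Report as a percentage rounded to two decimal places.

22.53%

Nominal growth factor = 1.1236 × 1.1490 × 1.0710 = 1.3826786
Price-level growth factor = 0.9866 × 1.0679 × 1.0710 = 1.1283950
Real growth factor = 1.3826786 / 1.1283950 = 1.2253497
Total real return = 1.2253497 − 1 → 22.53%.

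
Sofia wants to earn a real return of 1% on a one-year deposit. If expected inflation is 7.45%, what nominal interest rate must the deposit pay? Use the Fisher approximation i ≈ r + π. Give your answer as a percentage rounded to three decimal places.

i ≈ r + π = 1% + 7.45% = 8.450%.

8.450%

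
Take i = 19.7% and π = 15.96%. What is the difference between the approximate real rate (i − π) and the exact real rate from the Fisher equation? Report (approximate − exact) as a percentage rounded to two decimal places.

Approximate: r ≈ 19.700% − 15.960% = 3.7400%
Exact: (1 + 0.1970)/(1 + 0.1596) − 1 = 3.2253%
Error = 3.7400% − 3.2253% = 0.5147% → 0.51%.

0.51%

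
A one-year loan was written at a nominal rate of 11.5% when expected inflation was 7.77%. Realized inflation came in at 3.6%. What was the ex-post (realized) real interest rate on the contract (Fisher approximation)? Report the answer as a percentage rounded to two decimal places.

7.90%

Ex-post: 11.5% − 3.6% = 7.900%
So the realized real rate is 7.90%.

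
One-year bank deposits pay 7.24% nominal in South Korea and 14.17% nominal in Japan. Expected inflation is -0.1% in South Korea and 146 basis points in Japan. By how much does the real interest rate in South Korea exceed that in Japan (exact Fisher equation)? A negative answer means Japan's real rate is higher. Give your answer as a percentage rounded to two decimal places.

South Korea: (1 + 0.0724)/(1 − 0.0010) − 1 = 7.3473%
Japan: (1 + 0.1417)/(1 + 0.0146) − 1 = 12.5271%
Differential = 7.3473% − 12.5271% = -5.1798% → -5.18%.

-5.18%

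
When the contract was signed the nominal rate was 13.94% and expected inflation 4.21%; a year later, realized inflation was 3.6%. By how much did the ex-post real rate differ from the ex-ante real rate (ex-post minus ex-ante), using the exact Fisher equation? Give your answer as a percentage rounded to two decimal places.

Ex-ante: (1 + 0.1394)/(1 + 0.0421) − 1 = 9.3369%
Ex-post: (1 + 0.1394)/(1 + 0.0360) − 1 = 9.9807%
Difference (ex-post − ex-ante) = 0.6438% → 0.64%.

0.64%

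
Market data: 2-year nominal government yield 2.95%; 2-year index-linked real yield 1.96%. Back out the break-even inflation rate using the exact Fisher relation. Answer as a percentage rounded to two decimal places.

0.97%

(1 + π) = (1 + i)/(1 + r) = 1.02950 / 1.01960 = 1.009710
Break-even inflation = 1.009710 − 1 → 0.97%.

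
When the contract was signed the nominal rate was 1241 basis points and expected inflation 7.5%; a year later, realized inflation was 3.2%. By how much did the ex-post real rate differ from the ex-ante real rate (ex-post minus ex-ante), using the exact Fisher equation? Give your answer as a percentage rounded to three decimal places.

Ex-ante: (1 + 0.1241)/(1 + 0.0750) − 1 = 4.5674%
Ex-post: (1 + 0.1241)/(1 + 0.0320) − 1 = 8.9244%
Difference (ex-post − ex-ante) = 4.3570% → 4.357%.

4.357%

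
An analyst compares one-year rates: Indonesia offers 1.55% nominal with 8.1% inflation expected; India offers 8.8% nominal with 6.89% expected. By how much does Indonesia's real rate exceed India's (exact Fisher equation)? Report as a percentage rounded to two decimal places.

Indonesia: (1 + 0.0155)/(1 + 0.0810) − 1 = -6.0592%
India: (1 + 0.0880)/(1 + 0.0689) − 1 = 1.7869%
Differential = -6.0592% − 1.7869% = -7.8461% → -7.85%.

-7.85%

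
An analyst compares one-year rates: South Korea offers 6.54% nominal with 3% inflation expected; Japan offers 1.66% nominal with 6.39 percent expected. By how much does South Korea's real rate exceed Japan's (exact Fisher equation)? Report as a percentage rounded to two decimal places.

South Korea: (1 + 0.0654)/(1 + 0.0300) − 1 = 3.4369%
Japan: (1 + 0.0166)/(1 + 0.0639) − 1 = -4.4459%
Differential = 3.4369% − (-4.4459%) = 7.8828% → 7.88%.

7.88%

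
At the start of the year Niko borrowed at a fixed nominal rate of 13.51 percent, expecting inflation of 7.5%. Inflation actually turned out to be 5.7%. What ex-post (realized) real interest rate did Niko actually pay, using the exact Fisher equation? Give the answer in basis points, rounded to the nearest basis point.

Ex-post: (1 + 0.1351)/(1 + 0.0570) − 1 = 7.3888%
So the realized real rate is 739 basis points.

739 basis points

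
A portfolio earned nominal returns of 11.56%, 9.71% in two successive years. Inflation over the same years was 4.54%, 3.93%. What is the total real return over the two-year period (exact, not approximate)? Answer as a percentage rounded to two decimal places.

Compound the nominal returns: 1.1156 × 1.0971 = 1.223925.
Compound inflation: 1.0454 × 1.0393 = 1.086484.
Deflate: 1.223925 / 1.086484 = 1.126500.
Total real return = 1.126500 − 1 → 12.65%.

12.65%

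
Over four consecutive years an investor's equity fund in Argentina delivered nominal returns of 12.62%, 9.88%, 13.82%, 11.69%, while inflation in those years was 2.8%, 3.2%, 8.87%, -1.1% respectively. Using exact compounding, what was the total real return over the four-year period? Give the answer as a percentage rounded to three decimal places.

37.718%

Nominal growth factor = 1.1262 × 1.0988 × 1.1382 × 1.1169 = 1.573139
Price-level growth factor = 1.0280 × 1.0320 × 1.0887 × 0.9890 = 1.142293
Real growth factor = 1.573139 / 1.142293 = 1.377177
Total real return = 1.377177 − 1 → 37.718%.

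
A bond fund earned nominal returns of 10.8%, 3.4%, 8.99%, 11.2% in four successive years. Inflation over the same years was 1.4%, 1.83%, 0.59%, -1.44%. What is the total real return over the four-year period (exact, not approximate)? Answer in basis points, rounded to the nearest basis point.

3564 basis points

Nominal growth factor = 1.1080 × 1.0340 × 1.0899 × 1.1120 = 1.388519
Price-level growth factor = 1.0140 × 1.0183 × 1.0059 × 0.9856 = 1.023692
Real growth factor = 1.388519 / 1.023692 = 1.356384
Total real return = 1.356384 − 1 → 3564 basis points.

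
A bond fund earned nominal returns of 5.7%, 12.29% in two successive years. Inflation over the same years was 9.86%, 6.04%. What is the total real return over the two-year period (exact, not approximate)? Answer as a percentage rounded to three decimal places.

Compound the nominal returns: 1.0570 × 1.1229 = 1.186905.
Compound inflation: 1.0986 × 1.0604 = 1.164955.
Deflate: 1.186905 / 1.164955 = 1.018842.
Total real return = 1.018842 − 1 → 1.884%.

1.884%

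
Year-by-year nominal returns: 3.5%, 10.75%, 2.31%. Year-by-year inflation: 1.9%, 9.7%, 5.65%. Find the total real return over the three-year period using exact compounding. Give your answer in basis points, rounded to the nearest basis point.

Nominal growth factor = 1.0350 × 1.1075 × 1.0231 = 1.172741
Price-level growth factor = 1.0190 × 1.0970 × 1.0565 = 1.181001
Real growth factor = 1.172741 / 1.181001 = 0.993006
Total real return = 0.993006 − 1 → -70 basis points.

-70 basis points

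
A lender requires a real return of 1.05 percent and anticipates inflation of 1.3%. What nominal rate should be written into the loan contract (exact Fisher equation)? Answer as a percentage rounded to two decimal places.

(1 + i) = (1 + r)(1 + π) = 1.01050 × 1.01300 = 1.0236365
i = 1.0236365 − 1, so the required nominal rate is 2.36%.

2.36%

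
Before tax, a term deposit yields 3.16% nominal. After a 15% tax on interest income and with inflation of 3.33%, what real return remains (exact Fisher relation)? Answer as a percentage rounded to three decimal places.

After-tax nominal return = 3.16% × (1 − 0.15) = 2.6860%.
1 + r = 1.02686 / 1.03330 = 0.993768
After-tax real rate = 0.993768 − 1 → -0.623%.

-0.623%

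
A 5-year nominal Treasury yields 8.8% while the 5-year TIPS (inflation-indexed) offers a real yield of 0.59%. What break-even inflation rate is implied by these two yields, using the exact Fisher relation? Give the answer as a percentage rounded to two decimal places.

8.16%

(1 + π) = (1 + i)/(1 + r) = 1.08800 / 1.00590 = 1.081618
Break-even inflation = 1.081618 − 1 → 8.16%.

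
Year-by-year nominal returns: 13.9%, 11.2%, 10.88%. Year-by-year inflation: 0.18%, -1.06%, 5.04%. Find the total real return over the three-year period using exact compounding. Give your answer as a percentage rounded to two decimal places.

34.89%

Nominal growth factor = 1.1390 × 1.1120 × 1.1088 = 1.404371
Price-level growth factor = 1.0018 × 0.9894 × 1.0504 = 1.041136
Real growth factor = 1.404371 / 1.041136 = 1.348882
Total real return = 1.348882 − 1 → 34.89%.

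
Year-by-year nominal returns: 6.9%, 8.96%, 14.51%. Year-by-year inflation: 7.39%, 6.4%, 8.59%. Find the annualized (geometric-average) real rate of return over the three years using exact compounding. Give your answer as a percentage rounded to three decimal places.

2.439%

Compound the nominal returns: 1.0690 × 1.0896 × 1.1451 = 1.33379233.
Compound inflation: 1.0739 × 1.0640 × 1.0859 = 1.24078148.
Deflate: 1.33379233 / 1.24078148 = 1.07496150.
Annualized real rate = 1.07496150^(1/3) − 1 = 2.4388% → 2.439%.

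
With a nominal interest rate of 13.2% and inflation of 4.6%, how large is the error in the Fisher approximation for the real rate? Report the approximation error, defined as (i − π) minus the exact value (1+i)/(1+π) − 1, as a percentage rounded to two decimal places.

0.38%

Approximate: r ≈ 13.200% − 4.600% = 8.6000%
Exact: (1 + 0.1320)/(1 + 0.0460) − 1 = 8.2218%
Error = 8.6000% − 8.2218% = 0.3782% → 0.38%.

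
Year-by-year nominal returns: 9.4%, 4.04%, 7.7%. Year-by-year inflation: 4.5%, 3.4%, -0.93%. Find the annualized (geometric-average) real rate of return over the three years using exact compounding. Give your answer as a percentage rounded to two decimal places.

Compound the nominal returns: 1.0940 × 1.0404 × 1.0770 = 1.22583882.
Compound inflation: 1.0450 × 1.0340 × 0.9907 = 1.07048107.
Deflate: 1.22583882 / 1.07048107 = 1.14512890.
Annualized real rate = 1.14512890^(1/3) − 1 = 4.6208% → 4.62%.

4.62%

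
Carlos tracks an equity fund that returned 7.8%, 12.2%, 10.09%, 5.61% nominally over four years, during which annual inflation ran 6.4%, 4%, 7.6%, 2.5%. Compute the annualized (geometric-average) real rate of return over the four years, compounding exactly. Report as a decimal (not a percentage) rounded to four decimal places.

Compound the nominal returns: 1.0780 × 1.1220 × 1.1009 × 1.0561 = 1.40625647.
Compound inflation: 1.0640 × 1.0400 × 1.0760 × 1.0250 = 1.22042502.
Deflate: 1.40625647 / 1.22042502 = 1.15226781.
Annualized real rate = 1.15226781^(1/4) − 1 = 3.6068% → 0.0361.

0.0361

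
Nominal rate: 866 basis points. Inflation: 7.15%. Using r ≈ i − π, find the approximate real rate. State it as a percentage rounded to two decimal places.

r ≈ i − π = 8.66% − 7.15% = 1.51%.

1.51%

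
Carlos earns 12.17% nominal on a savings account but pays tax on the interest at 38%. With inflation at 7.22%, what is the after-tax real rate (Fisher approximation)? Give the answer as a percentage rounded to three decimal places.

After-tax nominal return = 12.17% × (1 − 0.38) = 7.5454%.
r ≈ 7.5454% − 7.22% → 0.325%.

0.325%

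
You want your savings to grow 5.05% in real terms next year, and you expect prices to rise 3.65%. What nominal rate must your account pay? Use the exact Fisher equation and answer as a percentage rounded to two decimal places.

8.88%

(1 + i) = (1 + r)(1 + π) = 1.05050 × 1.03650 = 1.08884325
i = 1.08884325 − 1, so the required nominal rate is 8.88%.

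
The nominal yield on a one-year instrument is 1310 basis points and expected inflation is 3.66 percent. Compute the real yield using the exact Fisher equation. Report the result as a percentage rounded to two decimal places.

By the Fisher equation, 1 + r = (1 + i)/(1 + π).
1 + r = 1.13100 / 1.03660 = 1.091067
r = 1.091067 − 1 = 9.1067%, i.e. 9.11%.

9.11%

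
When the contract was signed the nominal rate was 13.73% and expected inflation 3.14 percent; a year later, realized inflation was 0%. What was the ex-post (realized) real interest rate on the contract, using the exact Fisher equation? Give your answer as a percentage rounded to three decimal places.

Ex-post: (1 + 0.1373)/(1 + 0.0000) − 1 = 13.7300%
So the realized real rate is 13.730%.

13.730%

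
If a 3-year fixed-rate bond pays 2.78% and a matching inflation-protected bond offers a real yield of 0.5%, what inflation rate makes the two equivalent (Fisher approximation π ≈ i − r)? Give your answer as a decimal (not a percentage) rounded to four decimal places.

0.0228

π ≈ i − r = 2.78% − 0.5% → 0.0228.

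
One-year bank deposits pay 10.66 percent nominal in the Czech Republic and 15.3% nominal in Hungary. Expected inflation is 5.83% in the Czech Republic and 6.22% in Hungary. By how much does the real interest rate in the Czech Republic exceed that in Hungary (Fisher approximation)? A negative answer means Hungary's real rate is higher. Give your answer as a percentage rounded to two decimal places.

-4.25%

The Czech Republic: 10.66% − 5.83% = 4.830%
Hungary: 15.3% − 6.22% = 9.080%
Differential = -4.250% → -4.25%.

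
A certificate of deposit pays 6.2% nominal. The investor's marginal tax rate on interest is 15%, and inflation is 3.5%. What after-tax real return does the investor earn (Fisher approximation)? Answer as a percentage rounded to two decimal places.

After-tax nominal return = 6.2% × (1 − 0.15) = 5.2700%.
r ≈ 5.2700% − 3.5% → 1.77%.

1.77%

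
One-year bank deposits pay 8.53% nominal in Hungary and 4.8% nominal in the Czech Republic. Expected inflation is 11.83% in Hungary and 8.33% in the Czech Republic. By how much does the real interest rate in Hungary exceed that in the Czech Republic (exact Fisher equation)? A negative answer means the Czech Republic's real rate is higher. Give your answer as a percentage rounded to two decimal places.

Hungary: (1 + 0.0853)/(1 + 0.1183) − 1 = -2.9509%
The Czech Republic: (1 + 0.0480)/(1 + 0.0833) − 1 = -3.2586%
Differential = -2.9509% − (-3.2586%) = 0.3077% → 0.31%.

0.31%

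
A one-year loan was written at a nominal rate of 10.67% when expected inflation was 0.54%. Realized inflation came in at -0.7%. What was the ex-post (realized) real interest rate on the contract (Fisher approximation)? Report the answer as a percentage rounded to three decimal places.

11.370%

Ex-post: 10.67% − (-0.7%) = 11.370%
So the realized real rate is 11.370%.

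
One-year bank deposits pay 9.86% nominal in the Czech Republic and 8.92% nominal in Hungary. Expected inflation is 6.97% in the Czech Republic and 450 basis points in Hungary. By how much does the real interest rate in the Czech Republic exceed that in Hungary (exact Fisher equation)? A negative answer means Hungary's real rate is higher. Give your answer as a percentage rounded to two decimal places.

-1.53%

The Czech Republic: (1 + 0.0986)/(1 + 0.0697) − 1 = 2.7017%
Hungary: (1 + 0.0892)/(1 + 0.0450) − 1 = 4.2297%
Differential = 2.7017% − 4.2297% = -1.5280% → -1.53%.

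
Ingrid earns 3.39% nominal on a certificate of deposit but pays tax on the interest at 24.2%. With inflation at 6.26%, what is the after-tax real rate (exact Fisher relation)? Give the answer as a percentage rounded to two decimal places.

-3.47%

After-tax nominal return = 3.39% × (1 − 0.242) = 2.56962%.
1 + r = 1.0256962 / 1.06260 = 0.965270
After-tax real rate = 0.965270 − 1 → -3.47%.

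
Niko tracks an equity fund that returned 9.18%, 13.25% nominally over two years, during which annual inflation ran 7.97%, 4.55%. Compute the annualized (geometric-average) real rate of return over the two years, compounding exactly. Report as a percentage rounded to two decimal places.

Nominal growth factor = 1.0918 × 1.1325 = 1.23646350
Price-level growth factor = 1.0797 × 1.0455 = 1.12882635
Real growth factor = 1.23646350 / 1.12882635 = 1.09535315
Annualized real rate = 1.09535315^(1/2) − 1 = 4.6591% → 4.66%.

4.66%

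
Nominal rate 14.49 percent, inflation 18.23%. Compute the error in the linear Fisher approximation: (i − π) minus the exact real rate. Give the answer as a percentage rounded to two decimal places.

-0.58%

Approximate: r ≈ 14.490% − 18.230% = -3.7400%
Exact: (1 + 0.1449)/(1 + 0.1823) − 1 = -3.1633%
Error = -3.7400% − (-3.1633%) = -0.5767% → -0.58%.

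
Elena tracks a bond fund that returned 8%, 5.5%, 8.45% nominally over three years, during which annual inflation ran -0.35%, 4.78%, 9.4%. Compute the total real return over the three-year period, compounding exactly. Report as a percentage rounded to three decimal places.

8.176%

Compound the nominal returns: 1.0800 × 1.0550 × 1.0845 = 1.2356793.
Compound inflation: 0.9965 × 1.0478 × 1.0940 = 1.1422812.
Deflate: 1.2356793 / 1.1422812 = 1.0817646.
Total real return = 1.0817646 − 1 → 8.176%.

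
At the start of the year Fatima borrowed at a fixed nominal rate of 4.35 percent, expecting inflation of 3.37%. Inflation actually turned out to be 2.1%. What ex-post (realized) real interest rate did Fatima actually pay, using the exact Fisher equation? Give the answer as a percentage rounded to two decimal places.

Ex-post: (1 + 0.0435)/(1 + 0.0210) − 1 = 2.2037%
So the realized real rate is 2.20%.

2.20%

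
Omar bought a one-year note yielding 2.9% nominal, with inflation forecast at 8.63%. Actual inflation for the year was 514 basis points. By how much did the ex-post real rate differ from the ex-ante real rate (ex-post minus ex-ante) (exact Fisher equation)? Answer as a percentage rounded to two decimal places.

Ex-ante: (1 + 0.0290)/(1 + 0.0863) − 1 = -5.2748%
Ex-post: (1 + 0.0290)/(1 + 0.0514) − 1 = -2.1305%
Difference (ex-post − ex-ante) = 3.1443% → 3.14%.

3.14%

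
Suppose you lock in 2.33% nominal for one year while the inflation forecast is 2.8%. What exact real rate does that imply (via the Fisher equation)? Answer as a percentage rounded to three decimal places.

1 + r = 1.02330 / 1.02800 = 0.995428
r = 0.995428 − 1 = -0.4572%, i.e. -0.457%.

-0.457%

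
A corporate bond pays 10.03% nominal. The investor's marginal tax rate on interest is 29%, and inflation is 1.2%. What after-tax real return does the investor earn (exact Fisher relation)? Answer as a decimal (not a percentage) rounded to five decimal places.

After-tax nominal return = 10.03% × (1 − 0.29) = 7.1213%.
1 + r = 1.071213 / 1.01200 = 1.058511
After-tax real rate = 1.058511 − 1 → 0.05851.

0.05851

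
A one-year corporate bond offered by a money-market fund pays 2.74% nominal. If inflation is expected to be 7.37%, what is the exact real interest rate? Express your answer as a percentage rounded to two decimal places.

-4.31%

1 + r = 1.02740 / 1.07370 = 0.956878
r = 0.956878 − 1 = -4.3122%, i.e. -4.31%.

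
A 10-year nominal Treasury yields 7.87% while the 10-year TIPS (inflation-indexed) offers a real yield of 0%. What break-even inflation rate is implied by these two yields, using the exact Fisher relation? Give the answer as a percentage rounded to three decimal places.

(1 + π) = (1 + i)/(1 + r) = 1.07870 / 1.00000 = 1.078700
Break-even inflation = 1.078700 − 1 → 7.870%.

7.870%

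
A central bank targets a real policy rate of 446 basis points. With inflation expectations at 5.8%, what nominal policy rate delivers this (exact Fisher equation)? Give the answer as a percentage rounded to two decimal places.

(1 + i) = (1 + r)(1 + π) = 1.04460 × 1.05800 = 1.1051868
i = 1.1051868 − 1, so the required nominal rate is 10.52%.

10.52%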